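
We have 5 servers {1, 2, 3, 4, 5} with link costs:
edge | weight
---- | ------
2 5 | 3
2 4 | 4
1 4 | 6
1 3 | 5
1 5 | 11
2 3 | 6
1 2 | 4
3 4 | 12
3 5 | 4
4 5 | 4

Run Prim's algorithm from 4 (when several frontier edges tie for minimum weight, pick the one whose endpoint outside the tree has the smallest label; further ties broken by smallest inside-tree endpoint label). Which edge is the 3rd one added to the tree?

1-2

Grow the tree from 4 using Prim:
Step 1: cheapest edge leaving the tree is 2 4 (4); add 2.
Step 2: cheapest edge leaving the tree is 2 5 (3); add 5.
Step 3: cheapest edge leaving the tree is 1 2 (4); add 1.
Step 4: cheapest edge leaving the tree is 3 5 (4); add 3.
The 3rd edge added is 1 2.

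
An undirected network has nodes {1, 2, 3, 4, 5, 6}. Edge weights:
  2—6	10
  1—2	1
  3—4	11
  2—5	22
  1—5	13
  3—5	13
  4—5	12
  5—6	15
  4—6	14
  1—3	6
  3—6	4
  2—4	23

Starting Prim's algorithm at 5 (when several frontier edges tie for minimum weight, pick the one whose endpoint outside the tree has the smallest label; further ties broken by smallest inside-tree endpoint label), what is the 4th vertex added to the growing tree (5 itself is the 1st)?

Prim's algorithm from 5:
Step 1: cheapest edge leaving the tree is 4—5 (12); add 4.
Step 2: cheapest edge leaving the tree is 3—4 (11); add 3.
Step 3: cheapest edge leaving the tree is 3—6 (4); add 6.
Step 4: cheapest edge leaving the tree is 1—3 (6); add 1.
Step 5: cheapest edge leaving the tree is 1—2 (1); add 2.
Vertex order: 5, 4, 3, 6, 1, 2. The 4th vertex is 6.

6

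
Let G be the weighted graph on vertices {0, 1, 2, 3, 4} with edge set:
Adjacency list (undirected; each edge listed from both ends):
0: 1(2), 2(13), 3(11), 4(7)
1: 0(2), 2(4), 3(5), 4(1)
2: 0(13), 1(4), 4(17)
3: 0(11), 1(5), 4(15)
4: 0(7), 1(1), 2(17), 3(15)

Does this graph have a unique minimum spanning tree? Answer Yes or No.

Yes

Sort edges by weight, then run Kruskal:
1-4 (1): add. Components now {0} {1,4} {2} {3}
0-1 (2): add. Components now {0,1,4} {2} {3}
1-2 (4): add. Components now {0,1,2,4} {3}
1-3 (5): add. Components now {0,1,2,3,4}
Every non-tree edge has weight strictly greater than the heaviest edge on the tree path between its endpoints, so the MST is unique.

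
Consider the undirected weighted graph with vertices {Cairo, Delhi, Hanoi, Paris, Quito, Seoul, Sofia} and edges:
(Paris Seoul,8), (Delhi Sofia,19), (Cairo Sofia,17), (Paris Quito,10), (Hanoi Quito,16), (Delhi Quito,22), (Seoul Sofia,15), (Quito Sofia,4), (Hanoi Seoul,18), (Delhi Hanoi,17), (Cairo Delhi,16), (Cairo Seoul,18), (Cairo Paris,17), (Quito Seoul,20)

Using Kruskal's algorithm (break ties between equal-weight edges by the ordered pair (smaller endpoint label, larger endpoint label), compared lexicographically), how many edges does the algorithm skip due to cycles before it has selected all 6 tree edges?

Kruskal's algorithm — process edges by increasing weight (ties by edge label):
Quito Sofia (4): add. Components now {Quito,Sofia} {Hanoi} {Delhi} {Cairo} {Seoul} {Paris}
Paris Seoul (8): add. Components now {Quito,Sofia} {Hanoi} {Delhi} {Cairo} {Paris,Seoul}
Paris Quito (10): add. Components now {Paris,Quito,Seoul,Sofia} {Hanoi} {Delhi} {Cairo}
Seoul Sofia (15): skip — Seoul and Sofia already connected.
Cairo Delhi (16): add. Components now {Paris,Quito,Seoul,Sofia} {Hanoi} {Cairo,Delhi}
Hanoi Quito (16): add. Components now {Hanoi,Paris,Quito,Seoul,Sofia} {Cairo,Delhi}
Cairo Paris (17): add. Components now {Cairo,Delhi,Hanoi,Paris,Quito,Seoul,Sofia}
Edges rejected before the tree was complete: 1.

1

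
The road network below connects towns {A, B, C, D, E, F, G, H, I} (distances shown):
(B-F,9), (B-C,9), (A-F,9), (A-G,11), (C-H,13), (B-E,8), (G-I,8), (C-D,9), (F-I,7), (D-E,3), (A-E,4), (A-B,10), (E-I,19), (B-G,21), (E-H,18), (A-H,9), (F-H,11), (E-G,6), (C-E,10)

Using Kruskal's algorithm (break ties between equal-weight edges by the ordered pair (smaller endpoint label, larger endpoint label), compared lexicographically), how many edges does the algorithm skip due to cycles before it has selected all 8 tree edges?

1

Kruskal: consider edges lightest-first.
D-E (3): add — endpoints in different components.
A-E (4): add — endpoints in different components.
E-G (6): add — endpoints in different components.
F-I (7): add — endpoints in different components.
B-E (8): add — endpoints in different components.
G-I (8): add — endpoints in different components.
A-F (9): skip — A and F already connected.
A-H (9): add — endpoints in different components.
B-C (9): add — endpoints in different components.
Edges rejected before the tree was complete: 1.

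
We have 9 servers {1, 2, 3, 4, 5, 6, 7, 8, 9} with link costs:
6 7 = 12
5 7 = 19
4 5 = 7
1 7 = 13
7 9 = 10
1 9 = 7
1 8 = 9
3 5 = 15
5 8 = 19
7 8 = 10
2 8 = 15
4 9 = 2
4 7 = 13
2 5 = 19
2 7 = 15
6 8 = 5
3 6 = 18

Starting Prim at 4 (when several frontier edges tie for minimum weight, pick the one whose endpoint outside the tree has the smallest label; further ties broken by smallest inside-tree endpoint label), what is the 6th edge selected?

7-8

Prim, starting at 4.
Step 1: cheapest edge leaving the tree is 4 9 (2); add 9.
Step 2: cheapest edge leaving the tree is 1 9 (7); add 1.
Step 3: cheapest edge leaving the tree is 4 5 (7); add 5.
Step 4: cheapest edge leaving the tree is 1 8 (9); add 8.
Step 5: cheapest edge leaving the tree is 6 8 (5); add 6.
Step 6: cheapest edge leaving the tree is 7 8 (10); add 7.
Step 7: cheapest edge leaving the tree is 2 7 (15); add 2.
Step 8: cheapest edge leaving the tree is 3 5 (15); add 3.
The 6th edge added is 7 8.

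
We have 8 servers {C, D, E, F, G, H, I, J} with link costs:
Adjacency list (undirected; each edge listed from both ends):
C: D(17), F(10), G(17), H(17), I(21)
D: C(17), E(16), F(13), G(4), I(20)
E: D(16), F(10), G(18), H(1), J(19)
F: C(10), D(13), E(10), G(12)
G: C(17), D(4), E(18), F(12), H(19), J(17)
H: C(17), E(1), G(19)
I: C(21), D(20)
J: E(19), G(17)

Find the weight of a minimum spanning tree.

Prim's algorithm from G:
Step 1: cheapest edge leaving the tree is D-G (4); add D.
Step 2: cheapest edge leaving the tree is F-G (12); add F.
Step 3: cheapest edge leaving the tree is C-F (10); add C.
Step 4: cheapest edge leaving the tree is E-F (10); add E.
Step 5: cheapest edge leaving the tree is E-H (1); add H.
Step 6: cheapest edge leaving the tree is G-J (17); add J.
Step 7: cheapest edge leaving the tree is D-I (20); add I.
MST edges: D-G, F-G, C-F, E-F, E-H, G-J, D-I; total weight 4+12+10+10+1+17+20 = 74.

74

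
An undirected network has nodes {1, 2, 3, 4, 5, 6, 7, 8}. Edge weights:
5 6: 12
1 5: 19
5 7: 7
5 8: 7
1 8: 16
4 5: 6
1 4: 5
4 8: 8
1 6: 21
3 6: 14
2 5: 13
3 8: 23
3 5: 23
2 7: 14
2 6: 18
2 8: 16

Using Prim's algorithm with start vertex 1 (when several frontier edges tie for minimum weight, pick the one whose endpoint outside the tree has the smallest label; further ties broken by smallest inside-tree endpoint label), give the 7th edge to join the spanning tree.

Grow the tree from 1 using Prim:
Step 1: cheapest edge leaving the tree is 1 4 (5); add 4.
Step 2: cheapest edge leaving the tree is 4 5 (6); add 5.
Step 3: cheapest edge leaving the tree is 5 7 (7); add 7.
Step 4: cheapest edge leaving the tree is 5 8 (7); add 8.
Step 5: cheapest edge leaving the tree is 5 6 (12); add 6.
Step 6: cheapest edge leaving the tree is 2 5 (13); add 2.
Step 7: cheapest edge leaving the tree is 3 6 (14); add 3.
The 7th edge added is 3 6.

3-6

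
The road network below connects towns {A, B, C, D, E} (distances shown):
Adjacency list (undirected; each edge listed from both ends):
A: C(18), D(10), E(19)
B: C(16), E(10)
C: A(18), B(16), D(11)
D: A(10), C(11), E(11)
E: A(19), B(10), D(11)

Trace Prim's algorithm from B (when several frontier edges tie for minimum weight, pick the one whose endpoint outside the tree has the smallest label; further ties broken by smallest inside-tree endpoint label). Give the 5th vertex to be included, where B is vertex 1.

C

Grow the tree from B using Prim:
Step 1: cheapest edge leaving the tree is B E (10); add E.
Step 2: cheapest edge leaving the tree is D E (11); add D.
Step 3: cheapest edge leaving the tree is A D (10); add A.
Step 4: cheapest edge leaving the tree is C D (11); add C.
Vertex order: B, E, D, A, C. The 5th vertex is C.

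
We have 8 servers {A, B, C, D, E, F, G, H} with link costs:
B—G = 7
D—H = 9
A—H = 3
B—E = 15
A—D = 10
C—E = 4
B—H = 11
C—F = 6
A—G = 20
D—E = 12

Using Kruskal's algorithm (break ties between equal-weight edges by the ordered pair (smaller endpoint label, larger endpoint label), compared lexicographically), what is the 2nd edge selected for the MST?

C-E

Sort edges by weight, then run Kruskal:
A—H (3): add — endpoints in different components.
C—E (4): add — endpoints in different components.
C—F (6): add — endpoints in different components.
B—G (7): add — endpoints in different components.
D—H (9): add — endpoints in different components.
A—D (10): skip — A and D already connected.
B—H (11): add — endpoints in different components.
D—E (12): add — endpoints in different components.
The 2nd edge added is C—E.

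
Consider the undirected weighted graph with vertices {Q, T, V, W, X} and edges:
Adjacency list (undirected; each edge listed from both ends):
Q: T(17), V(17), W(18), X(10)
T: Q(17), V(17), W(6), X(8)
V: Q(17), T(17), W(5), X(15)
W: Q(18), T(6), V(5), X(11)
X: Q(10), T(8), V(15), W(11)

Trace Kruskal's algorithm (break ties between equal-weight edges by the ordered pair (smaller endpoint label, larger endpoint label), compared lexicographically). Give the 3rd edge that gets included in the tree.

T-X

Kruskal: consider edges lightest-first.
V-W (5): add — endpoints in different components.
T-W (6): add — endpoints in different components.
T-X (8): add — endpoints in different components.
Q-X (10): add — endpoints in different components.
The 3rd edge added is T-X.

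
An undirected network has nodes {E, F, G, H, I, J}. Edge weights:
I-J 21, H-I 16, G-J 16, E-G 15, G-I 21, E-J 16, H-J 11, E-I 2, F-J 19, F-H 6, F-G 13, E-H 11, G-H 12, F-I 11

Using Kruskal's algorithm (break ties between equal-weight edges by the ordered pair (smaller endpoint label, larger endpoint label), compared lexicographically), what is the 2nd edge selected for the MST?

Sort edges by weight, then run Kruskal:
E-I (2): add. Components now {E,I} {F} {G} {H} {J}
F-H (6): add. Components now {E,I} {F,H} {G} {J}
E-H (11): add. Components now {E,F,H,I} {G} {J}
F-I (11): skip — F and I already connected.
H-J (11): add. Components now {E,F,H,I,J} {G}
G-H (12): add. Components now {E,F,G,H,I,J}
The 2nd edge added is F-H.

F-H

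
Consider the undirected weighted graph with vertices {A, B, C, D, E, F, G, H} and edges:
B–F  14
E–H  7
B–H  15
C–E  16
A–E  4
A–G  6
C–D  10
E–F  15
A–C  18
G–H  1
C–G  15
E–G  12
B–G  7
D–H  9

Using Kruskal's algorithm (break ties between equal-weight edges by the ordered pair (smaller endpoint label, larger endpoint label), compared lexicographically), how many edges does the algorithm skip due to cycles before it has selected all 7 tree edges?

Kruskal's algorithm — process edges by increasing weight (ties by edge label):
G–H (1): add — endpoints in different components.
A–E (4): add — endpoints in different components.
A–G (6): add — endpoints in different components.
B–G (7): add — endpoints in different components.
E–H (7): skip — E and H already connected.
D–H (9): add — endpoints in different components.
C–D (10): add — endpoints in different components.
E–G (12): skip — E and G already connected.
B–F (14): add — endpoints in different components.
Edges rejected before the tree was complete: 2.

2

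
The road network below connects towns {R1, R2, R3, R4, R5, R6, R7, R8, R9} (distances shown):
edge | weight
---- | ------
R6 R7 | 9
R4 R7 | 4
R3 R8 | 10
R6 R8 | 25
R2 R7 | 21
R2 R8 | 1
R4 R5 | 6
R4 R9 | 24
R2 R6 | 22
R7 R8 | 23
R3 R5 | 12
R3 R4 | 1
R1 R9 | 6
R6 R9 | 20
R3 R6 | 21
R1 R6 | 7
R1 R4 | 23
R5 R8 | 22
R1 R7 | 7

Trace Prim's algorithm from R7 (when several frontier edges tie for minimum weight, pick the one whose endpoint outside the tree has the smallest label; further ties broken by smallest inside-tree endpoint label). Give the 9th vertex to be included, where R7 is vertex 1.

R2

Prim's algorithm from R7:
Step 1: cheapest edge leaving the tree is R4 R7 (4); add R4.
Step 2: cheapest edge leaving the tree is R3 R4 (1); add R3.
Step 3: cheapest edge leaving the tree is R4 R5 (6); add R5.
Step 4: cheapest edge leaving the tree is R1 R7 (7); add R1.
Step 5: cheapest edge leaving the tree is R1 R9 (6); add R9.
Step 6: cheapest edge leaving the tree is R1 R6 (7); add R6.
Step 7: cheapest edge leaving the tree is R3 R8 (10); add R8.
Step 8: cheapest edge leaving the tree is R2 R8 (1); add R2.
Vertex order: R7, R4, R3, R5, R1, R9, R6, R8, R2. The 9th vertex is R2.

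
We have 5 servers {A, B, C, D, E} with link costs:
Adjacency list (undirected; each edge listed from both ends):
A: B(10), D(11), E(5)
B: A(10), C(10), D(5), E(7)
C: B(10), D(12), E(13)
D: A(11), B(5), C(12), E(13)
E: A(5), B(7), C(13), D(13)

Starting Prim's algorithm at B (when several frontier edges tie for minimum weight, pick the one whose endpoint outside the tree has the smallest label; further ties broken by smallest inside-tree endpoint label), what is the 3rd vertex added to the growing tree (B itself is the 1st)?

E

Prim's algorithm from B:
Step 1: frontier [B D 5, B E 7, A B 10, B C 10] → take B D (5); add D.
Step 2: frontier [B E 7, A B 10, B C 10, A D 11, C D 12, D E 13] → take B E (7); add E.
Step 3: frontier [A B 10, B C 10, A D 11, C D 12, A E 5, C E 13] → take A E (5); add A.
Step 4: frontier [B C 10, C D 12, C E 13] → take B C (10); add C.
Vertex order: B, D, E, A, C. The 3rd vertex is E.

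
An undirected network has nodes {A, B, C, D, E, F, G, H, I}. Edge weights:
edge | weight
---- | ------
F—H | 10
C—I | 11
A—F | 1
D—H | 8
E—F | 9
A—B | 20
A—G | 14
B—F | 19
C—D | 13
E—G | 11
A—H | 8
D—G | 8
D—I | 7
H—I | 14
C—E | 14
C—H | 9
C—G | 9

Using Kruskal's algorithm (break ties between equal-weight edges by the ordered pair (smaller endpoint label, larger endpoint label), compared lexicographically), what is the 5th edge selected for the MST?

Sort edges by weight, then run Kruskal:
A—F (1): add — endpoints in different components.
D—I (7): add — endpoints in different components.
A—H (8): add — endpoints in different components.
D—G (8): add — endpoints in different components.
D—H (8): add — endpoints in different components.
C—G (9): add — endpoints in different components.
C—H (9): skip — C and H already connected.
E—F (9): add — endpoints in different components.
F—H (10): skip — F and H already connected.
C—I (11): skip — C and I already connected.
E—G (11): skip — E and G already connected.
C—D (13): skip — C and D already connected.
A—G (14): skip — A and G already connected.
C—E (14): skip — C and E already connected.
H—I (14): skip — H and I already connected.
B—F (19): add — endpoints in different components.
The 5th edge added is D—H.

D-H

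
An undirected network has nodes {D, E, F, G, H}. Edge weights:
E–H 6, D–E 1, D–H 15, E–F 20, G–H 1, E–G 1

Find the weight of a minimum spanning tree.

23

Prim's algorithm from F:
Step 1: cheapest edge leaving the tree is E–F (20); add E.
Step 2: cheapest edge leaving the tree is D–E (1); add D.
Step 3: cheapest edge leaving the tree is E–G (1); add G.
Step 4: cheapest edge leaving the tree is G–H (1); add H.
MST edges: E–F, D–E, E–G, G–H; total weight 20+1+1+1 = 23.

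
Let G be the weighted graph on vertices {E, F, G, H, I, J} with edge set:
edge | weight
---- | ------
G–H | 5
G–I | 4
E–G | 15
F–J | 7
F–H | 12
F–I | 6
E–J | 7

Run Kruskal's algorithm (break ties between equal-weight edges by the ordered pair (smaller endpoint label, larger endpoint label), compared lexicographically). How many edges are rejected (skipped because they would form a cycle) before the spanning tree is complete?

Sort edges by weight, then run Kruskal:
G–I (4): add. Components now {E} {F} {G,I} {H} {J}
G–H (5): add. Components now {E} {F} {G,H,I} {J}
F–I (6): add. Components now {E} {F,G,H,I} {J}
E–J (7): add. Components now {E,J} {F,G,H,I}
F–J (7): add. Components now {E,F,G,H,I,J}
Edges rejected before the tree was complete: 0.

0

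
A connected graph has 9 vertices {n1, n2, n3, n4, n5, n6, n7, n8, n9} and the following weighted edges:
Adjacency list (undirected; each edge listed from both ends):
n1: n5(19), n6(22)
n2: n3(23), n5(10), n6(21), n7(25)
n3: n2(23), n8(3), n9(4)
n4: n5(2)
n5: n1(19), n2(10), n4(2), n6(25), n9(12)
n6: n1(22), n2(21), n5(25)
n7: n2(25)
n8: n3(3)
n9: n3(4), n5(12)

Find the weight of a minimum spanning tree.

96

Sort edges by weight, then run Kruskal:
n4–n5 (2): add — endpoints in different components.
n3–n8 (3): add — endpoints in different components.
n3–n9 (4): add — endpoints in different components.
n2–n5 (10): add — endpoints in different components.
n5–n9 (12): add — endpoints in different components.
n1–n5 (19): add — endpoints in different components.
n2–n6 (21): add — endpoints in different components.
n1–n6 (22): skip — n6 and n1 already connected.
n2–n3 (23): skip — n2 and n3 already connected.
n2–n7 (25): add — endpoints in different components.
MST edges: n4–n5, n3–n8, n3–n9, n2–n5, n5–n9, n1–n5, n2–n6, n2–n7; total weight 2+3+4+10+12+19+21+25 = 96.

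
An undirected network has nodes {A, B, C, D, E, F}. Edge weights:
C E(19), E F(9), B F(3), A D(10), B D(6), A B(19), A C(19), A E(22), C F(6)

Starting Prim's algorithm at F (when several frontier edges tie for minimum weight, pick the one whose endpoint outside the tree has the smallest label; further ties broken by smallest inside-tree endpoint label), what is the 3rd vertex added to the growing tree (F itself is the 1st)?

C

Prim's algorithm from F:
Step 1: frontier [B F 3, C F 6, E F 9] → take B F (3); add B.
Step 2: frontier [B D 6, A B 19, C F 6, E F 9] → take C F (6); add C.
Step 3: frontier [B D 6, A B 19, A C 19, C E 19, E F 9] → take B D (6); add D.
Step 4: frontier [A B 19, A C 19, C E 19, A D 10, E F 9] → take E F (9); add E.
Step 5: frontier [A B 19, A C 19, A D 10, A E 22] → take A D (10); add A.
Vertex order: F, B, C, D, E, A. The 3rd vertex is C.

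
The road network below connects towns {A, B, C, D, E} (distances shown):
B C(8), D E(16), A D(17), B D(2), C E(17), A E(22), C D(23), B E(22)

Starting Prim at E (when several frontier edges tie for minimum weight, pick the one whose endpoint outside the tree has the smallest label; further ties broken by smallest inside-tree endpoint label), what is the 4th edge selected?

Grow the tree from E using Prim:
Step 1: frontier [D E 16, C E 17, A E 22, B E 22] → take D E (16); add D.
Step 2: frontier [B D 2, A D 17, C D 23, C E 17, A E 22, B E 22] → take B D (2); add B.
Step 3: frontier [B C 8, A D 17, C D 23, C E 17, A E 22] → take B C (8); add C.
Step 4: frontier [A D 17, A E 22] → take A D (17); add A.
The 4th edge added is A D.

A-D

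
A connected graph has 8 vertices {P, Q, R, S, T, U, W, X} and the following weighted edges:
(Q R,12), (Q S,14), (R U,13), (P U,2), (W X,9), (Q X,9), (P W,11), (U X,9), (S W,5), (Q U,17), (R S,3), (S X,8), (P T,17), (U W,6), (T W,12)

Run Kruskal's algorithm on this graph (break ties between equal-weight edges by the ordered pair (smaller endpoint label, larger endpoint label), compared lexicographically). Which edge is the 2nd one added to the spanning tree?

R-S

Kruskal: consider edges lightest-first.
P U (2): add — endpoints in different components.
R S (3): add — endpoints in different components.
S W (5): add — endpoints in different components.
U W (6): add — endpoints in different components.
S X (8): add — endpoints in different components.
Q X (9): add — endpoints in different components.
U X (9): skip — X and U already connected.
W X (9): skip — X and W already connected.
P W (11): skip — P and W already connected.
Q R (12): skip — Q and R already connected.
T W (12): add — endpoints in different components.
The 2nd edge added is R S.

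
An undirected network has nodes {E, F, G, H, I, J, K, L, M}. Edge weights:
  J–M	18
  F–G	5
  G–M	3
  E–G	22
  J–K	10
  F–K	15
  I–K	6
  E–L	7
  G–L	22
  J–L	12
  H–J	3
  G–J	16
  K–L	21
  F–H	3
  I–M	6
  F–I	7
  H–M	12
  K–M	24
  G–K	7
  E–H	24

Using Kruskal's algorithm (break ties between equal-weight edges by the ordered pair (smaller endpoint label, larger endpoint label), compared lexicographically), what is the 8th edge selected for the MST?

J-L

Kruskal: consider edges lightest-first.
F–H (3): add — endpoints in different components.
G–M (3): add — endpoints in different components.
H–J (3): add — endpoints in different components.
F–G (5): add — endpoints in different components.
I–K (6): add — endpoints in different components.
I–M (6): add — endpoints in different components.
E–L (7): add — endpoints in different components.
F–I (7): skip — F and I already connected.
G–K (7): skip — G and K already connected.
J–K (10): skip — J and K already connected.
H–M (12): skip — H and M already connected.
J–L (12): add — endpoints in different components.
The 8th edge added is J–L.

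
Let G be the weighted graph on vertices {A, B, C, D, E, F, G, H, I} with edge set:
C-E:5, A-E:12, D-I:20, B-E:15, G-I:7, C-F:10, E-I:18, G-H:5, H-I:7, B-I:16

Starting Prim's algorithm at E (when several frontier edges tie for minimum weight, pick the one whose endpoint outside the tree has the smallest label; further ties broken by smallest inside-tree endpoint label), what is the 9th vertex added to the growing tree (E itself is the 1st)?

Grow the tree from E using Prim:
Step 1: cheapest edge leaving the tree is C-E (5); add C.
Step 2: cheapest edge leaving the tree is C-F (10); add F.
Step 3: cheapest edge leaving the tree is A-E (12); add A.
Step 4: cheapest edge leaving the tree is B-E (15); add B.
Step 5: cheapest edge leaving the tree is B-I (16); add I.
Step 6: cheapest edge leaving the tree is G-I (7); add G.
Step 7: cheapest edge leaving the tree is G-H (5); add H.
Step 8: cheapest edge leaving the tree is D-I (20); add D.
Vertex order: E, C, F, A, B, I, G, H, D. The 9th vertex is D.

D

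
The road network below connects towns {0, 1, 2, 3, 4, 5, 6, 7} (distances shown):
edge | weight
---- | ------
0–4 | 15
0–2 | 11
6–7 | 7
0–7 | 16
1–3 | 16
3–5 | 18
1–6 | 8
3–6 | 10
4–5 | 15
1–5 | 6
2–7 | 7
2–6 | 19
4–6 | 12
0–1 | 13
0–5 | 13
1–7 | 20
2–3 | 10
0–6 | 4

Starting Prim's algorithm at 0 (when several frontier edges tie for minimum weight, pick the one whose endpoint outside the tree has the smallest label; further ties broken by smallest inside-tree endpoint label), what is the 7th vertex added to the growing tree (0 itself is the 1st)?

Prim, starting at 0.
Step 1: cheapest edge leaving the tree is 0–6 (4); add 6.
Step 2: cheapest edge leaving the tree is 6–7 (7); add 7.
Step 3: cheapest edge leaving the tree is 2–7 (7); add 2.
Step 4: cheapest edge leaving the tree is 1–6 (8); add 1.
Step 5: cheapest edge leaving the tree is 1–5 (6); add 5.
Step 6: cheapest edge leaving the tree is 2–3 (10); add 3.
Step 7: cheapest edge leaving the tree is 4–6 (12); add 4.
Vertex order: 0, 6, 7, 2, 1, 5, 3, 4. The 7th vertex is 3.

3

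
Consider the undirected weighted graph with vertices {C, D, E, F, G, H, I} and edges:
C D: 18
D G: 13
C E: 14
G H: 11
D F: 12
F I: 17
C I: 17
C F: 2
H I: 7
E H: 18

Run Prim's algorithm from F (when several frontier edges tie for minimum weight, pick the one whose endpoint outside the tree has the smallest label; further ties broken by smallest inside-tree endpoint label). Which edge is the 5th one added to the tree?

H-I

Grow the tree from F using Prim:
Step 1: frontier [C F 2, D F 12, F I 17] → take C F (2); add C.
Step 2: frontier [C E 14, C I 17, C D 18, D F 12, F I 17] → take D F (12); add D.
Step 3: frontier [C E 14, C I 17, D G 13, F I 17] → take D G (13); add G.
Step 4: frontier [C E 14, C I 17, F I 17, G H 11] → take G H (11); add H.
Step 5: frontier [C E 14, C I 17, F I 17, H I 7, E H 18] → take H I (7); add I.
Step 6: frontier [C E 14, E H 18] → take C E (14); add E.
The 5th edge added is H I.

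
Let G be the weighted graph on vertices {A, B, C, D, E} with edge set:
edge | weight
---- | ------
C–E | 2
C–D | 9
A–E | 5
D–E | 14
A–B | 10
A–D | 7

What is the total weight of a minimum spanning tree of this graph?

Kruskal's algorithm — process edges by increasing weight (ties by edge label):
C–E (2): add — endpoints in different components.
A–E (5): add — endpoints in different components.
A–D (7): add — endpoints in different components.
C–D (9): skip — C and D already connected.
A–B (10): add — endpoints in different components.
MST edges: C–E, A–E, A–D, A–B; total weight 2+5+7+10 = 24.

24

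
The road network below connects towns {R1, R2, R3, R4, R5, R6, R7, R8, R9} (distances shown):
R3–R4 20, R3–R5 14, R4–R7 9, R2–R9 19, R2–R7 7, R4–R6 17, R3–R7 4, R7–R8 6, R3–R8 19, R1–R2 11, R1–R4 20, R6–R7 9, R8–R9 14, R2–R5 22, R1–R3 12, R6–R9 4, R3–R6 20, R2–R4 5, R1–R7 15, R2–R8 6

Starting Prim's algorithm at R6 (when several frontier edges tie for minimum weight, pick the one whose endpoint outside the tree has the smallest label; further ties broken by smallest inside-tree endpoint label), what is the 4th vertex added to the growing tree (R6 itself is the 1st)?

Prim's algorithm from R6:
Step 1: cheapest edge leaving the tree is R6–R9 (4); add R9.
Step 2: cheapest edge leaving the tree is R6–R7 (9); add R7.
Step 3: cheapest edge leaving the tree is R3–R7 (4); add R3.
Step 4: cheapest edge leaving the tree is R7–R8 (6); add R8.
Step 5: cheapest edge leaving the tree is R2–R8 (6); add R2.
Step 6: cheapest edge leaving the tree is R2–R4 (5); add R4.
Step 7: cheapest edge leaving the tree is R1–R2 (11); add R1.
Step 8: cheapest edge leaving the tree is R3–R5 (14); add R5.
Vertex order: R6, R9, R7, R3, R8, R2, R4, R1, R5. The 4th vertex is R3.

R3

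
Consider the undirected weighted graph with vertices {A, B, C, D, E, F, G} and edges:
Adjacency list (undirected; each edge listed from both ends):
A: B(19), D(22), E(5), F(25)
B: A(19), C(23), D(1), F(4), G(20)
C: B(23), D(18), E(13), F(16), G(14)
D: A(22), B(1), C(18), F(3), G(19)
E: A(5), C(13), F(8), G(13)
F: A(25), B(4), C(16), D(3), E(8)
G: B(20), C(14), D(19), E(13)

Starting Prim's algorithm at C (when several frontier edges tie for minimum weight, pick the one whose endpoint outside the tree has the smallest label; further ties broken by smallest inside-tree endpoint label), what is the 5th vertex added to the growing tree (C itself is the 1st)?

Prim's algorithm from C:
Step 1: cheapest edge leaving the tree is C E (13); add E.
Step 2: cheapest edge leaving the tree is A E (5); add A.
Step 3: cheapest edge leaving the tree is E F (8); add F.
Step 4: cheapest edge leaving the tree is D F (3); add D.
Step 5: cheapest edge leaving the tree is B D (1); add B.
Step 6: cheapest edge leaving the tree is E G (13); add G.
Vertex order: C, E, A, F, D, B, G. The 5th vertex is D.

D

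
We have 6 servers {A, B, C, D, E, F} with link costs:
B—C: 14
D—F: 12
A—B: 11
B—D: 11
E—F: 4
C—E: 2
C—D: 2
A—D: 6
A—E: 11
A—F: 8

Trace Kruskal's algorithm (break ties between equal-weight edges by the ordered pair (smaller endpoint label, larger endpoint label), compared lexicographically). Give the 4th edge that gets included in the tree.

Sort edges by weight, then run Kruskal:
C—D (2): add. Components now {A} {B} {C,D} {E} {F}
C—E (2): add. Components now {A} {B} {C,D,E} {F}
E—F (4): add. Components now {A} {B} {C,D,E,F}
A—D (6): add. Components now {A,C,D,E,F} {B}
A—F (8): skip — A and F already connected.
A—B (11): add. Components now {A,B,C,D,E,F}
The 4th edge added is A—D.

A-D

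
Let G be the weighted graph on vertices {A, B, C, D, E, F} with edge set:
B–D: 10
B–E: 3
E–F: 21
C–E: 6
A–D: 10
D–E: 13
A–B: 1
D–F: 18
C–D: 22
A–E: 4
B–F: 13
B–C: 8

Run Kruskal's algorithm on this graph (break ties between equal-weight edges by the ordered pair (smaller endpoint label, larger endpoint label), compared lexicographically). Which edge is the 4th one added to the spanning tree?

Sort edges by weight, then run Kruskal:
A–B (1): add. Components now {A,B} {C} {D} {E} {F}
B–E (3): add. Components now {A,B,E} {C} {D} {F}
A–E (4): skip — A and E already connected.
C–E (6): add. Components now {A,B,C,E} {D} {F}
B–C (8): skip — B and C already connected.
A–D (10): add. Components now {A,B,C,D,E} {F}
B–D (10): skip — B and D already connected.
B–F (13): add. Components now {A,B,C,D,E,F}
The 4th edge added is A–D.

A-D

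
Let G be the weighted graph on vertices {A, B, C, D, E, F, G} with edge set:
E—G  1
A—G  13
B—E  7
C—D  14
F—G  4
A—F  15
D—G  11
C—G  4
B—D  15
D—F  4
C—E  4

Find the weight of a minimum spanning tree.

33

Kruskal's algorithm — process edges by increasing weight (ties by edge label):
E—G (1): add. Components now {A} {B} {C} {D} {E,G} {F}
C—E (4): add. Components now {A} {B} {C,E,G} {D} {F}
C—G (4): skip — C and G already connected.
D—F (4): add. Components now {A} {B} {C,E,G} {D,F}
F—G (4): add. Components now {A} {B} {C,D,E,F,G}
B—E (7): add. Components now {A} {B,C,D,E,F,G}
D—G (11): skip — D and G already connected.
A—G (13): add. Components now {A,B,C,D,E,F,G}
MST edges: E—G, C—E, D—F, F—G, B—E, A—G; total weight 1+4+4+4+7+13 = 33.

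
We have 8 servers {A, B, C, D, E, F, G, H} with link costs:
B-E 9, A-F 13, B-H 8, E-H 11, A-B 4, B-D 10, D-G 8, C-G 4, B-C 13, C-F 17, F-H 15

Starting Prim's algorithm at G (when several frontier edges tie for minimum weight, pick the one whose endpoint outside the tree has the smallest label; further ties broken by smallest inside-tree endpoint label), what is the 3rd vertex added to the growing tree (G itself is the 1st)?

Grow the tree from G using Prim:
Step 1: frontier [C-G 4, D-G 8] → take C-G (4); add C.
Step 2: frontier [B-C 13, C-F 17, D-G 8] → take D-G (8); add D.
Step 3: frontier [B-C 13, C-F 17, B-D 10] → take B-D (10); add B.
Step 4: frontier [A-B 4, B-H 8, B-E 9, C-F 17] → take A-B (4); add A.
Step 5: frontier [A-F 13, B-H 8, B-E 9, C-F 17] → take B-H (8); add H.
Step 6: frontier [A-F 13, B-E 9, C-F 17, E-H 11, F-H 15] → take B-E (9); add E.
Step 7: frontier [A-F 13, C-F 17, F-H 15] → take A-F (13); add F.
Vertex order: G, C, D, B, A, H, E, F. The 3rd vertex is D.

D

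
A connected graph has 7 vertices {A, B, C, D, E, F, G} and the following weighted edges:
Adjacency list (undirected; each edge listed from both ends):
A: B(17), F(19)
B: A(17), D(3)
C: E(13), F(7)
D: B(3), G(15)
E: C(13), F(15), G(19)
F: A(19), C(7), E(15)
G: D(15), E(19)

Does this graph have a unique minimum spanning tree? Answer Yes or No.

No

Kruskal: consider edges lightest-first.
B—D (3): add. Components now {A} {B,D} {C} {E} {F} {G}
C—F (7): add. Components now {A} {B,D} {C,F} {E} {G}
C—E (13): add. Components now {A} {B,D} {C,E,F} {G}
D—G (15): add. Components now {A} {B,D,G} {C,E,F}
E—F (15): skip — E and F already connected.
A—B (17): add. Components now {A,B,D,G} {C,E,F}
A—F (19): add. Components now {A,B,C,D,E,F,G}
Non-tree edge E—G has weight 19, equal to the heaviest edge on its tree cycle — swapping gives another MST of the same weight. Not unique.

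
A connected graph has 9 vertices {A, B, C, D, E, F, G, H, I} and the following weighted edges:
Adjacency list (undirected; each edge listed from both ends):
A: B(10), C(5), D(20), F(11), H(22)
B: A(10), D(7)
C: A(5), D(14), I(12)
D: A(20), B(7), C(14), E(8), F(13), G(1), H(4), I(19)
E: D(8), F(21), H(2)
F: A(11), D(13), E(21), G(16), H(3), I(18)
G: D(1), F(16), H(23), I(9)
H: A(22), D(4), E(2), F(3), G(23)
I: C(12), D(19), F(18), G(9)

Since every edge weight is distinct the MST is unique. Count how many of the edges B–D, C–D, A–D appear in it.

1

Kruskal: consider edges lightest-first.
D–G (1): add — endpoints in different components.
E–H (2): add — endpoints in different components.
F–H (3): add — endpoints in different components.
D–H (4): add — endpoints in different components.
A–C (5): add — endpoints in different components.
B–D (7): add — endpoints in different components.
D–E (8): skip — D and E already connected.
G–I (9): add — endpoints in different components.
A–B (10): add — endpoints in different components.
MST edge set: {D–G, E–H, F–H, D–H, A–C, B–D, G–I, A–B}.
Of the listed edges, {B–D} are in the MST → 1.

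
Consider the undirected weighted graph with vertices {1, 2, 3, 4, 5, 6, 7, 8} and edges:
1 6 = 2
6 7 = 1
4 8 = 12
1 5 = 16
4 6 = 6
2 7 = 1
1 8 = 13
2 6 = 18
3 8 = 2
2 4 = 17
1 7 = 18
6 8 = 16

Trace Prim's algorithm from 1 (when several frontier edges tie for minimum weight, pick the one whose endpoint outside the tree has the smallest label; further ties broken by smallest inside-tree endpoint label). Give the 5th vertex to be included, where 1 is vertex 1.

4

Prim's algorithm from 1:
Step 1: frontier [1 6 2, 1 8 13, 1 5 16, 1 7 18] → take 1 6 (2); add 6.
Step 2: frontier [1 8 13, 1 5 16, 1 7 18, 6 7 1, 4 6 6, 6 8 16, 2 6 18] → take 6 7 (1); add 7.
Step 3: frontier [1 8 13, 1 5 16, 4 6 6, 6 8 16, 2 6 18, 2 7 1] → take 2 7 (1); add 2.
Step 4: frontier [1 8 13, 1 5 16, 2 4 17, 4 6 6, 6 8 16] → take 4 6 (6); add 4.
Step 5: frontier [1 8 13, 1 5 16, 4 8 12, 6 8 16] → take 4 8 (12); add 8.
Step 6: frontier [1 5 16, 3 8 2] → take 3 8 (2); add 3.
Step 7: frontier [1 5 16] → take 1 5 (16); add 5.
Vertex order: 1, 6, 7, 2, 4, 8, 3, 5. The 5th vertex is 4.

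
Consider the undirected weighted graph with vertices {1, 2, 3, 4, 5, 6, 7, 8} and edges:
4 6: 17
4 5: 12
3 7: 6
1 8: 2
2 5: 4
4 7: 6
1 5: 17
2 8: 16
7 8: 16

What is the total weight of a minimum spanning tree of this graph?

Prim, starting at 2.
Step 1: frontier [2 5 4, 2 8 16] → take 2 5 (4); add 5.
Step 2: frontier [2 8 16, 4 5 12, 1 5 17] → take 4 5 (12); add 4.
Step 3: frontier [2 8 16, 4 7 6, 4 6 17, 1 5 17] → take 4 7 (6); add 7.
Step 4: frontier [2 8 16, 4 6 17, 1 5 17, 3 7 6, 7 8 16] → take 3 7 (6); add 3.
Step 5: frontier [2 8 16, 4 6 17, 1 5 17, 7 8 16] → take 2 8 (16); add 8.
Step 6: frontier [4 6 17, 1 5 17, 1 8 2] → take 1 8 (2); add 1.
Step 7: frontier [4 6 17] → take 4 6 (17); add 6.
MST edges: 2 5, 4 5, 4 7, 3 7, 2 8, 1 8, 4 6; total weight 4+12+6+6+16+2+17 = 63.

63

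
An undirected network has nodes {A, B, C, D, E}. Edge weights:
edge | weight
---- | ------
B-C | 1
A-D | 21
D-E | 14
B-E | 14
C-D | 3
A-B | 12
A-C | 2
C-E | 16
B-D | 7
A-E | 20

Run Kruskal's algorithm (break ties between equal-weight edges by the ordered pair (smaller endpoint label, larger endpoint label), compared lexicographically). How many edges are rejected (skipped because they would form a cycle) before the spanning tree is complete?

2

Sort edges by weight, then run Kruskal:
B-C (1): add. Components now {A} {B,C} {D} {E}
A-C (2): add. Components now {A,B,C} {D} {E}
C-D (3): add. Components now {A,B,C,D} {E}
B-D (7): skip — B and D already connected.
A-B (12): skip — A and B already connected.
B-E (14): add. Components now {A,B,C,D,E}
Edges rejected before the tree was complete: 2.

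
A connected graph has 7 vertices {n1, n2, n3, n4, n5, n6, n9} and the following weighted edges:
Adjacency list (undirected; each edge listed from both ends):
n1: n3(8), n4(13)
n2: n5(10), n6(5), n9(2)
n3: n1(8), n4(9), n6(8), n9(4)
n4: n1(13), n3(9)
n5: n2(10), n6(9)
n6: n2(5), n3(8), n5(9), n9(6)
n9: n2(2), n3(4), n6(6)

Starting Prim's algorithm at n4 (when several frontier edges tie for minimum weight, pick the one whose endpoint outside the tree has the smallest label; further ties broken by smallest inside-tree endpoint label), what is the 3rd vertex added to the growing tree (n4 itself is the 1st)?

Grow the tree from n4 using Prim:
Step 1: frontier [n3 n4 9, n1 n4 13] → take n3 n4 (9); add n3.
Step 2: frontier [n3 n9 4, n1 n3 8, n3 n6 8, n1 n4 13] → take n3 n9 (4); add n9.
Step 3: frontier [n1 n3 8, n3 n6 8, n1 n4 13, n2 n9 2, n6 n9 6] → take n2 n9 (2); add n2.
Step 4: frontier [n2 n6 5, n2 n5 10, n1 n3 8, n3 n6 8, n1 n4 13, n6 n9 6] → take n2 n6 (5); add n6.
Step 5: frontier [n2 n5 10, n1 n3 8, n1 n4 13, n5 n6 9] → take n1 n3 (8); add n1.
Step 6: frontier [n2 n5 10, n5 n6 9] → take n5 n6 (9); add n5.
Vertex order: n4, n3, n9, n2, n6, n1, n5. The 3rd vertex is n9.

n9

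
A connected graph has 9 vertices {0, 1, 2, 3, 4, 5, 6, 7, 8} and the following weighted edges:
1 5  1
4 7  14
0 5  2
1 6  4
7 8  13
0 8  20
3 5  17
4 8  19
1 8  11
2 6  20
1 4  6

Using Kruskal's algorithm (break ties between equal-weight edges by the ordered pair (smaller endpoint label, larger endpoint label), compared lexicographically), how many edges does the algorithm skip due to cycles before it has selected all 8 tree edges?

3

Kruskal's algorithm — process edges by increasing weight (ties by edge label):
1 5 (1): add — endpoints in different components.
0 5 (2): add — endpoints in different components.
1 6 (4): add — endpoints in different components.
1 4 (6): add — endpoints in different components.
1 8 (11): add — endpoints in different components.
7 8 (13): add — endpoints in different components.
4 7 (14): skip — 4 and 7 already connected.
3 5 (17): add — endpoints in different components.
4 8 (19): skip — 4 and 8 already connected.
0 8 (20): skip — 0 and 8 already connected.
2 6 (20): add — endpoints in different components.
Edges rejected before the tree was complete: 3.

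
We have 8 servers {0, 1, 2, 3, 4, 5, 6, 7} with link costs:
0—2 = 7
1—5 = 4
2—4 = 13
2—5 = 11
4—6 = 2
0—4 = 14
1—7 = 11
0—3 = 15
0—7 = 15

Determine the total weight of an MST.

Kruskal's algorithm — process edges by increasing weight (ties by edge label):
4—6 (2): add — endpoints in different components.
1—5 (4): add — endpoints in different components.
0—2 (7): add — endpoints in different components.
1—7 (11): add — endpoints in different components.
2—5 (11): add — endpoints in different components.
2—4 (13): add — endpoints in different components.
0—4 (14): skip — 0 and 4 already connected.
0—3 (15): add — endpoints in different components.
MST edges: 4—6, 1—5, 0—2, 1—7, 2—5, 2—4, 0—3; total weight 2+4+7+11+11+13+15 = 63.

63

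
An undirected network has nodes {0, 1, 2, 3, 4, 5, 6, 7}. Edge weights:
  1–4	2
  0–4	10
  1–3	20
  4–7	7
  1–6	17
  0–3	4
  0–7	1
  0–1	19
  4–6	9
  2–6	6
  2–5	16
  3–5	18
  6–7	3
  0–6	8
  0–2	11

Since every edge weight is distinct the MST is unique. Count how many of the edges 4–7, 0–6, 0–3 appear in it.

Kruskal: consider edges lightest-first.
0–7 (1): add — endpoints in different components.
1–4 (2): add — endpoints in different components.
6–7 (3): add — endpoints in different components.
0–3 (4): add — endpoints in different components.
2–6 (6): add — endpoints in different components.
4–7 (7): add — endpoints in different components.
0–6 (8): skip — 0 and 6 already connected.
4–6 (9): skip — 4 and 6 already connected.
0–4 (10): skip — 0 and 4 already connected.
0–2 (11): skip — 0 and 2 already connected.
2–5 (16): add — endpoints in different components.
MST edge set: {0–7, 1–4, 6–7, 0–3, 2–6, 4–7, 2–5}.
Of the listed edges, {4–7, 0–3} are in the MST → 2.

2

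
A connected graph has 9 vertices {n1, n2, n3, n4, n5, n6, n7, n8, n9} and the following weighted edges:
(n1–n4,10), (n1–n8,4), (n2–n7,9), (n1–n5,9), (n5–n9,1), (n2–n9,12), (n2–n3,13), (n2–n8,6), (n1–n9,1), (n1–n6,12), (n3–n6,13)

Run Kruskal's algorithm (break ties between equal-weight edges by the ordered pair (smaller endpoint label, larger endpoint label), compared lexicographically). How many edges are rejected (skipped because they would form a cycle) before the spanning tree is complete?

2

Sort edges by weight, then run Kruskal:
n1–n9 (1): add — endpoints in different components.
n5–n9 (1): add — endpoints in different components.
n1–n8 (4): add — endpoints in different components.
n2–n8 (6): add — endpoints in different components.
n1–n5 (9): skip — n1 and n5 already connected.
n2–n7 (9): add — endpoints in different components.
n1–n4 (10): add — endpoints in different components.
n1–n6 (12): add — endpoints in different components.
n2–n9 (12): skip — n2 and n9 already connected.
n2–n3 (13): add — endpoints in different components.
Edges rejected before the tree was complete: 2.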